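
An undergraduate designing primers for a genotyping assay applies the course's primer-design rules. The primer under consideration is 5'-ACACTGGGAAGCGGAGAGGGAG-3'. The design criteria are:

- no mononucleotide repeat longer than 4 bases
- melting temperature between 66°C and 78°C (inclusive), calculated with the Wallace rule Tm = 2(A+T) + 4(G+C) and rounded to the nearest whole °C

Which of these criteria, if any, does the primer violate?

Meets all criteria.

Base counts: A=7, T=1, G=11, C=3 (length 22).
homopolymer run: longest run = 3 ✓
Tm: Tm = 2·8 + 4·14 = 72°C ✓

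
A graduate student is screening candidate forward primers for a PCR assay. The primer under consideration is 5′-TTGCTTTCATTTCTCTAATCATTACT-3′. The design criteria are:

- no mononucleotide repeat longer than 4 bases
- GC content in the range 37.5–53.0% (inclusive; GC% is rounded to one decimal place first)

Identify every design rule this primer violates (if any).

Base counts: A=5, T=14, G=1, C=6 (length 26).
homopolymer run: longest run = 3 ✓
GC content: GC 7/26 = 26.9%, outside 37.5–53.0% ✗

Fails: GC content.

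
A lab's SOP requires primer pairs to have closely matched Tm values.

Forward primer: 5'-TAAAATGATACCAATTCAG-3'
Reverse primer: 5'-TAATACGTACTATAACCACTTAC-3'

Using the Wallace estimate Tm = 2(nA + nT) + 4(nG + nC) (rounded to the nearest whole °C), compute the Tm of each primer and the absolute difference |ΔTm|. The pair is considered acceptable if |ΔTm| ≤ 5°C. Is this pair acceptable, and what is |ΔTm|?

|ΔTm| = 12°C; the pair is not acceptable.

Forward: A=9 T=5 G=2 C=3 → Tm = 2·14 + 4·5 = 48°C.
Reverse: A=9 T=7 G=1 C=6 → Tm = 2·16 + 4·7 = 60°C.
|ΔTm| = |48 − 60| = 12°C, > 5°C.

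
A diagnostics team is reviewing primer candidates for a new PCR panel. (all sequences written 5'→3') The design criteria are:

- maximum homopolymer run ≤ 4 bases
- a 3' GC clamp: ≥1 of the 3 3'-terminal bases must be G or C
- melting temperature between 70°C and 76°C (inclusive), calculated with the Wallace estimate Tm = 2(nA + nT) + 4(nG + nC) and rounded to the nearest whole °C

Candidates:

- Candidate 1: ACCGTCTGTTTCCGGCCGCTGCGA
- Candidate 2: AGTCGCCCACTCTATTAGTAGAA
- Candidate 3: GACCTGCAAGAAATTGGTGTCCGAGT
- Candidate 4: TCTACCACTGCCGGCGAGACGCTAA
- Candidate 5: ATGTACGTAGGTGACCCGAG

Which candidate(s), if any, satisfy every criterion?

None of the candidates satisfy all criteria.

Candidate 1 (24 nt, A=2 T=6 G=7 C=9): longest run = 3 ✓; 3' end CGA has 2 G/C ✓; Tm = 2·8 + 4·16 = 80°C, outside 70–76°C ✗ — fails.
Candidate 2 (23 nt, A=7 T=6 G=4 C=6): longest run = 3 ✓; 3' end GAA has 1 G/C ✓; Tm = 2·13 + 4·10 = 66°C, outside 70–76°C ✗ — fails.
Candidate 3 (26 nt, A=7 T=6 G=8 C=5): longest run = 3 ✓; 3' end AGT has 1 G/C ✓; Tm = 2·13 + 4·13 = 78°C, outside 70–76°C ✗ — fails.
Candidate 4 (25 nt, A=6 T=4 G=6 C=9): longest run = 2 ✓; 3' end TAA has 0 G/C, need ≥1 ✗; Tm = 2·10 + 4·15 = 80°C, outside 70–76°C ✗ — fails.
Candidate 5 (20 nt, A=5 T=4 G=7 C=4): longest run = 3 ✓; 3' end GAG has 2 G/C ✓; Tm = 2·9 + 4·11 = 62°C, outside 70–76°C ✗ — fails.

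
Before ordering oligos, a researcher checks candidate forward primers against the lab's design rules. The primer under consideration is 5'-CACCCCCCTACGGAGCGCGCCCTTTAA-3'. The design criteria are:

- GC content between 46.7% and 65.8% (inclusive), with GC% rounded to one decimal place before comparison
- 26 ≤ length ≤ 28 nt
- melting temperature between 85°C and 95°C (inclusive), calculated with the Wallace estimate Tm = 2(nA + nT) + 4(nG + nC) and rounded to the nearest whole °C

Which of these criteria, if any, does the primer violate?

Base counts: A=5, T=4, G=5, C=13 (length 27).
GC content: GC 18/27 = 66.7%, outside 46.7–65.8% ✗
length: length 27 ✓
Tm: Tm = 2·9 + 4·18 = 90°C ✓

Fails: GC content.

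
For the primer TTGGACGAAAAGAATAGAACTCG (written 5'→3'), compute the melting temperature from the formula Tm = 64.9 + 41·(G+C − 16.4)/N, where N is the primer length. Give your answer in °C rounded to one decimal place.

Base counts: A=10, T=4, G=6, C=3; G+C = 9, N = 23.
Tm = 64.9 + 41·(9 − 16.4)/23 = 64.9 + -303.40/23 = 51.7°C.

51.7°C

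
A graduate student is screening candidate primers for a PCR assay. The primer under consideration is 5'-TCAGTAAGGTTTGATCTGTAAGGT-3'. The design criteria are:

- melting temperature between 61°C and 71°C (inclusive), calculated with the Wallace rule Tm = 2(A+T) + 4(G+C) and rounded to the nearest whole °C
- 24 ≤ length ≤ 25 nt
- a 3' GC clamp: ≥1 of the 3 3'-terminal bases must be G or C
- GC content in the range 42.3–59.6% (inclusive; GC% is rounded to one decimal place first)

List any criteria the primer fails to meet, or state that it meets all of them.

Base counts: A=6, T=9, G=7, C=2 (length 24).
Tm: Tm = 2·15 + 4·9 = 66°C ✓
length: length 24 ✓
GC clamp: 3' end GGT has 2 G/C ✓
GC content: GC 9/24 = 37.5%, outside 42.3–59.6% ✗

Fails: GC content.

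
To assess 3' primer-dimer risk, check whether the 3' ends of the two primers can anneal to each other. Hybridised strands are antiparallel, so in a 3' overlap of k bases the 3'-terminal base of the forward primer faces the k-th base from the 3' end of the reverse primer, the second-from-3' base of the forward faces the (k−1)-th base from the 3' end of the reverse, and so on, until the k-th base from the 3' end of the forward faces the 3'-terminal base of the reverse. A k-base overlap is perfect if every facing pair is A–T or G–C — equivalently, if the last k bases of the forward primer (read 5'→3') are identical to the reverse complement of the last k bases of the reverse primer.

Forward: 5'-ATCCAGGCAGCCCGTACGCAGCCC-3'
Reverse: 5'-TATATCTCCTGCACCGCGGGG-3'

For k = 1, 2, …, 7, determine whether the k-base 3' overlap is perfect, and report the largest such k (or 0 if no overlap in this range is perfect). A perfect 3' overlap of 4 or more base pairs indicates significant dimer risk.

Longest perfect overlap: 3 complementary base pairs; below the dimer-risk threshold (threshold 4).

Last 7 bases (5'→3') — forward …GCAGCCC, reverse …CGCGGGG.
Reverse complement of the reverse primer's last 7 bases: CCCCGCG; its first k bases are the reverse complement of the reverse primer's last k bases, so a perfect k-base overlap needs the forward primer's last k bases to equal them.
Comparing (forward last k vs required): k=1: C vs C ✓; k=2: CC vs CC ✓; k=3: CCC vs CCC ✓; k=4: GCCC vs CCCC ✗; k=5: AGCCC vs CCCCG ✗; k=6: CAGCCC vs CCCCGC ✗; k=7: GCAGCCC vs CCCCGCG ✗.
Perfect overlaps at k = 1, 2, 3; the largest is 3.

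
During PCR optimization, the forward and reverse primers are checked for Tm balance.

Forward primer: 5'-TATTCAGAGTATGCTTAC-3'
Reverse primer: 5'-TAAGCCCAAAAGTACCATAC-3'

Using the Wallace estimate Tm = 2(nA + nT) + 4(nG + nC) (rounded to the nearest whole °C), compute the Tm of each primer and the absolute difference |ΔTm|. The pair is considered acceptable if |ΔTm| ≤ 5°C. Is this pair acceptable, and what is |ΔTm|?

Forward: A=5 T=7 G=3 C=3 → Tm = 2·12 + 4·6 = 48°C.
Reverse: A=9 T=3 G=2 C=6 → Tm = 2·12 + 4·8 = 56°C.
|ΔTm| = |48 − 56| = 8°C, > 5°C.

|ΔTm| = 8°C; the pair is not acceptable.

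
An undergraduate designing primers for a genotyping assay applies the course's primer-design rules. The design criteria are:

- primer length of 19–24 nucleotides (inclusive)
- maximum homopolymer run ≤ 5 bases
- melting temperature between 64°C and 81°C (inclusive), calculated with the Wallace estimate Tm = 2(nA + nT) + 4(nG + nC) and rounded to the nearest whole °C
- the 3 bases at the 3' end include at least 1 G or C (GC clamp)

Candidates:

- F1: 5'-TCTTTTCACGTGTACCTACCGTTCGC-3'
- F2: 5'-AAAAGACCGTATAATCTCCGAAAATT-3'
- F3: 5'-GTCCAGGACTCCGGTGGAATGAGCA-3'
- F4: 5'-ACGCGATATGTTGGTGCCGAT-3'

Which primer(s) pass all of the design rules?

F1 (26 nt, A=3 T=10 G=4 C=9): length 26, outside 19–24 ✗; longest run = 4 ✓; Tm = 2·13 + 4·13 = 78°C ✓; 3' end CGC has 3 G/C ✓ — fails.
F2 (26 nt, A=12 T=6 G=3 C=5): length 26, outside 19–24 ✗; longest run = 4 ✓; Tm = 2·18 + 4·8 = 68°C ✓; 3' end ATT has 0 G/C, need ≥1 ✗ — fails.
F3 (25 nt, A=6 T=4 G=9 C=6): length 25, outside 19–24 ✗; longest run = 2 ✓; Tm = 2·10 + 4·15 = 80°C ✓; 3' end GCA has 2 G/C ✓ — fails.
F4 (21 nt, A=4 T=6 G=7 C=4): length 21 ✓; longest run = 2 ✓; Tm = 2·10 + 4·11 = 64°C ✓; 3' end GAT has 1 G/C ✓ — passes.

F4 only.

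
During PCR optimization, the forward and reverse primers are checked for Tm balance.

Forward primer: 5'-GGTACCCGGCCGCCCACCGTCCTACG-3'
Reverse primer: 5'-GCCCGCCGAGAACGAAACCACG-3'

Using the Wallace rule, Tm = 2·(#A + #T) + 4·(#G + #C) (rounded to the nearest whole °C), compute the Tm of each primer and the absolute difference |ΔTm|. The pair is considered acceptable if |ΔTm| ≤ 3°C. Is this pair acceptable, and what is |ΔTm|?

Forward: A=3 T=3 G=7 C=13 → Tm = 2·6 + 4·20 = 92°C.
Reverse: A=7 T=0 G=6 C=9 → Tm = 2·7 + 4·15 = 74°C.
|ΔTm| = |92 − 74| = 18°C, > 3°C.

|ΔTm| = 18°C; the pair is not acceptable.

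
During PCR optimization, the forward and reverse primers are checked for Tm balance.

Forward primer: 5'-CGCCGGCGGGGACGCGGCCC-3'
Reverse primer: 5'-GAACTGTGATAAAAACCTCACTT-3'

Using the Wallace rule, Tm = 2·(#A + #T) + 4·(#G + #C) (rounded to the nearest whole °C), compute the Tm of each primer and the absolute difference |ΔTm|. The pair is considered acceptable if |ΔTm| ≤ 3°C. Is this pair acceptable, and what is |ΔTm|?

|ΔTm| = 16°C; the pair is not acceptable.

Forward: A=1 T=0 G=10 C=9 → Tm = 2·1 + 4·19 = 78°C.
Reverse: A=9 T=6 G=3 C=5 → Tm = 2·15 + 4·8 = 62°C.
|ΔTm| = |78 − 62| = 16°C, > 3°C.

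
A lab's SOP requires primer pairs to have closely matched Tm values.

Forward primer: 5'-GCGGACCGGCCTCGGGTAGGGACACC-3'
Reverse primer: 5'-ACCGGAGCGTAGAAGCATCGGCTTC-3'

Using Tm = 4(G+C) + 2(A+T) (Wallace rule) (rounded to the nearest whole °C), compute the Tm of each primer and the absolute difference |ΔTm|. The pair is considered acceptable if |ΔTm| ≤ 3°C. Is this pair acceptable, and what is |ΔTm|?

Forward: A=4 T=2 G=11 C=9 → Tm = 2·6 + 4·20 = 92°C.
Reverse: A=6 T=4 G=8 C=7 → Tm = 2·10 + 4·15 = 80°C.
|ΔTm| = |92 − 80| = 12°C, > 3°C.

|ΔTm| = 12°C; the pair is not acceptable.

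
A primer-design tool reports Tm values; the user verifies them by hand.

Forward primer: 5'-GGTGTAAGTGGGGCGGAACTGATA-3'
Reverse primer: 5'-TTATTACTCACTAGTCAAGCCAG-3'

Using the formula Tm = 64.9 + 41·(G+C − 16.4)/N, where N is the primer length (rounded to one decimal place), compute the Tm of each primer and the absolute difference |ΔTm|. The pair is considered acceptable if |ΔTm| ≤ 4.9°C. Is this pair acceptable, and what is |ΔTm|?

|ΔTm| = 7.4°C; the pair is not acceptable.

Forward: G+C = 13, N = 24 → Tm = 64.9 + 41·(13 − 16.4)/24 = 59.1°C.
Reverse: G+C = 9, N = 23 → Tm = 64.9 + 41·(9 − 16.4)/23 = 51.7°C.
|ΔTm| = |59.1 − 51.7| = 7.4°C, > 4.9°C.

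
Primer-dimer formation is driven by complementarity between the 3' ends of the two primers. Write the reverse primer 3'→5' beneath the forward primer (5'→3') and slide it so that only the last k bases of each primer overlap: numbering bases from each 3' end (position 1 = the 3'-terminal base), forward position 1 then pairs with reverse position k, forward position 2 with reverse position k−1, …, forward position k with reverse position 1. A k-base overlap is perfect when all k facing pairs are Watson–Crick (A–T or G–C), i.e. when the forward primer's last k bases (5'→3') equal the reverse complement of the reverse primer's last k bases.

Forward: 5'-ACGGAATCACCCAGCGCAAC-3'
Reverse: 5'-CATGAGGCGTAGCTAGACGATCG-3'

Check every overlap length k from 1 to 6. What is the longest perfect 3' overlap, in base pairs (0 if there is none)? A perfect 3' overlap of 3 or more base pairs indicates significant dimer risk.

Longest perfect overlap: 1 complementary base pair; below the dimer-risk threshold (threshold 3).

Last 6 bases (5'→3') — forward …CGCAAC, reverse …CGATCG.
Reverse complement of the reverse primer's last 6 bases: CGATCG; its first k bases are the reverse complement of the reverse primer's last k bases, so a perfect k-base overlap needs the forward primer's last k bases to equal them.
Comparing (forward last k vs required): k=1: C vs C ✓; k=2: AC vs CG ✗; k=3: AAC vs CGA ✗; k=4: CAAC vs CGAT ✗; k=5: GCAAC vs CGATC ✗; k=6: CGCAAC vs CGATCG ✗.
Only k = 1 is perfect, so the longest perfect 3' overlap is 1.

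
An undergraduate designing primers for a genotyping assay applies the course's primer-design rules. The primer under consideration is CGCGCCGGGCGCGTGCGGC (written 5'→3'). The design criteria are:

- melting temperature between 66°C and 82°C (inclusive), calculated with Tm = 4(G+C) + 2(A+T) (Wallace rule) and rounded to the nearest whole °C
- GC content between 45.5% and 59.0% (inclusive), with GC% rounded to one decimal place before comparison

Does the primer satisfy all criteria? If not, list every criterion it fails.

Fails: GC content.

Base counts: A=0, T=1, G=10, C=8 (length 19).
Tm: Tm = 2·1 + 4·18 = 74°C ✓
GC content: GC 18/19 = 94.7%, outside 45.5–59.0% ✗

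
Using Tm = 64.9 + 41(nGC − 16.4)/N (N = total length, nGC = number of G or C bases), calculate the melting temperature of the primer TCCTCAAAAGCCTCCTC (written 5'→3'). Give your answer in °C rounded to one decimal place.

47.1°C

Base counts: A=4, T=4, G=1, C=8; G+C = 9, N = 17.
Tm = 64.9 + 41·(9 − 16.4)/17 = 64.9 + -303.40/17 = 47.1°C.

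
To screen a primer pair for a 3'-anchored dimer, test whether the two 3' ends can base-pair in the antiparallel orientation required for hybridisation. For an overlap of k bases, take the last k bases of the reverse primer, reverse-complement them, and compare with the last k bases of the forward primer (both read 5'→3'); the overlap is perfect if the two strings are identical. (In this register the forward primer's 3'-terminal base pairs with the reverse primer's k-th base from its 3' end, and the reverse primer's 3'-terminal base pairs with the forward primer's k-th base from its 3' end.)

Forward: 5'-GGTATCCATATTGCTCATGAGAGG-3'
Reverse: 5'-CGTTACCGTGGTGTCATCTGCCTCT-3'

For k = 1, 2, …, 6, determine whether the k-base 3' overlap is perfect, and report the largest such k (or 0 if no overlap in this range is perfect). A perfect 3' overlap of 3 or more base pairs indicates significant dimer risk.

Longest perfect overlap: 5 complementary base pairs; significant dimer risk (threshold 3).

Last 6 bases (5'→3') — forward …GAGAGG, reverse …GCCTCT.
Reverse complement of the reverse primer's last 6 bases: AGAGGC; its first k bases are the reverse complement of the reverse primer's last k bases, so a perfect k-base overlap needs the forward primer's last k bases to equal them.
Comparing (forward last k vs required): k=1: G vs A ✗; k=2: GG vs AG ✗; k=3: AGG vs AGA ✗; k=4: GAGG vs AGAG ✗; k=5: AGAGG vs AGAGG ✓; k=6: GAGAGG vs AGAGGC ✗.
Only k = 5 is perfect, so the longest perfect 3' overlap is 5.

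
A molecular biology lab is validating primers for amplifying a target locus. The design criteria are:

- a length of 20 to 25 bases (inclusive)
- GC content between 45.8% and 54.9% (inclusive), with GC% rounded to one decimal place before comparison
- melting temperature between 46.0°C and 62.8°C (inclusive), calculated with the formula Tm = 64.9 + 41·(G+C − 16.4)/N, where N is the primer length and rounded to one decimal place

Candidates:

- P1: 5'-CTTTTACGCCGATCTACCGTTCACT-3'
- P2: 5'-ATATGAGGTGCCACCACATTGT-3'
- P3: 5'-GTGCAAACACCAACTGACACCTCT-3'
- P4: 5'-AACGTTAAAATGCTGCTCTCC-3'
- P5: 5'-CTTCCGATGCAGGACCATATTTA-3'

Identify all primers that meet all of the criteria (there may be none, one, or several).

P1 (25 nt, A=4 T=9 G=3 C=9): length 25 ✓; GC 12/25 = 48.0% ✓; Tm = 64.9 + 41·(12 − 16.4)/25 = 57.7°C ✓ — passes.
P2 (22 nt, A=6 T=6 G=5 C=5): length 22 ✓; GC 10/22 = 45.5%, outside 45.8–54.9% ✗; Tm = 64.9 + 41·(10 − 16.4)/22 = 53.0°C ✓ — fails.
P3 (24 nt, A=8 T=4 G=3 C=9): length 24 ✓; GC 12/24 = 50.0% ✓; Tm = 64.9 + 41·(12 − 16.4)/24 = 57.4°C ✓ — passes.
P4 (21 nt, A=6 T=6 G=3 C=6): length 21 ✓; GC 9/21 = 42.9%, outside 45.8–54.9% ✗; Tm = 64.9 + 41·(9 − 16.4)/21 = 50.5°C ✓ — fails.
P5 (23 nt, A=6 T=7 G=4 C=6): length 23 ✓; GC 10/23 = 43.5%, outside 45.8–54.9% ✗; Tm = 64.9 + 41·(10 − 16.4)/23 = 53.5°C ✓ — fails.

P1 and P3.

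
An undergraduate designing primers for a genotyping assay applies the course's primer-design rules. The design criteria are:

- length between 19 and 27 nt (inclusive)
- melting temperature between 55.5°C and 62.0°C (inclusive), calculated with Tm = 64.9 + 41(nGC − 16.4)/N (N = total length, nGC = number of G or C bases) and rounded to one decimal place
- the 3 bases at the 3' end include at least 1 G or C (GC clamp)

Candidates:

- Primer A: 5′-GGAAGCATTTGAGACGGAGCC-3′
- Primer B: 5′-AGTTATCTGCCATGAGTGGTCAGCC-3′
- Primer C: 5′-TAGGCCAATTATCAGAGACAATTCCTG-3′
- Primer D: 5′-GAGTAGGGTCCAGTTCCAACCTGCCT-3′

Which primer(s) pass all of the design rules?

Primer A (21 nt, A=6 T=3 G=8 C=4): length 21 ✓; Tm = 64.9 + 41·(12 − 16.4)/21 = 56.3°C ✓; 3' end GCC has 3 G/C ✓ — passes.
Primer B (25 nt, A=5 T=7 G=7 C=6): length 25 ✓; Tm = 64.9 + 41·(13 − 16.4)/25 = 59.3°C ✓; 3' end GCC has 3 G/C ✓ — passes.
Primer C (27 nt, A=9 T=7 G=5 C=6): length 27 ✓; Tm = 64.9 + 41·(11 − 16.4)/27 = 56.7°C ✓; 3' end CTG has 2 G/C ✓ — passes.
Primer D (26 nt, A=5 T=6 G=7 C=8): length 26 ✓; Tm = 64.9 + 41·(15 − 16.4)/26 = 62.7°C, outside 55.5–62.0°C ✗; 3' end CCT has 2 G/C ✓ — fails.

Primer A, Primer B and Primer C.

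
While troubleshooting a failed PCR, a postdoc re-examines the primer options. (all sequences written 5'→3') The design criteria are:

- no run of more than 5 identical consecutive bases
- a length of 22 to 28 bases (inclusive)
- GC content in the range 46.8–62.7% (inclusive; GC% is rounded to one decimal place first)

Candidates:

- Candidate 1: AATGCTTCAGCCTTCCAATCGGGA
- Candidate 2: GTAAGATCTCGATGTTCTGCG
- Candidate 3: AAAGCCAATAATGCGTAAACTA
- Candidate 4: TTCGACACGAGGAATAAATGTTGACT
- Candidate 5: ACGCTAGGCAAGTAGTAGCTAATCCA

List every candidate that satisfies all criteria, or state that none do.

Candidate 1 (24 nt, A=6 T=6 G=5 C=7): longest run = 3 ✓; length 24 ✓; GC 12/24 = 50.0% ✓ — passes.
Candidate 2 (21 nt, A=4 T=7 G=6 C=4): longest run = 2 ✓; length 21, outside 22–28 ✗; GC 10/21 = 47.6% ✓ — fails.
Candidate 3 (22 nt, A=11 T=4 G=3 C=4): longest run = 3 ✓; length 22 ✓; GC 7/22 = 31.8%, outside 46.8–62.7% ✗ — fails.
Candidate 4 (26 nt, A=9 T=7 G=6 C=4): longest run = 3 ✓; length 26 ✓; GC 10/26 = 38.5%, outside 46.8–62.7% ✗ — fails.
Candidate 5 (26 nt, A=9 T=5 G=6 C=6): longest run = 2 ✓; length 26 ✓; GC 12/26 = 46.2%, outside 46.8–62.7% ✗ — fails.

Candidate 1 only.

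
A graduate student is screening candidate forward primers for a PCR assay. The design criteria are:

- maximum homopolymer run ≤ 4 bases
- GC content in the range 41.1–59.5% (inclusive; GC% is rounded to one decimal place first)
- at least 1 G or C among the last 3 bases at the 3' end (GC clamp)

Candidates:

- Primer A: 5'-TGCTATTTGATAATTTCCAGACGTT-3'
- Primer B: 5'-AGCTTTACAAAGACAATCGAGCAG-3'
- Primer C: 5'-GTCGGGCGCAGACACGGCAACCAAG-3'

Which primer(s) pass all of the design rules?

Primer B only.

Primer A (25 nt, A=6 T=11 G=4 C=4): longest run = 3 ✓; GC 8/25 = 32.0%, outside 41.1–59.5% ✗; 3' end GTT has 1 G/C ✓ — fails.
Primer B (24 nt, A=10 T=4 G=5 C=5): longest run = 3 ✓; GC 10/24 = 41.7% ✓; 3' end CAG has 2 G/C ✓ — passes.
Primer C (25 nt, A=7 T=1 G=9 C=8): longest run = 3 ✓; GC 17/25 = 68.0%, outside 41.1–59.5% ✗; 3' end AAG has 1 G/C ✓ — fails.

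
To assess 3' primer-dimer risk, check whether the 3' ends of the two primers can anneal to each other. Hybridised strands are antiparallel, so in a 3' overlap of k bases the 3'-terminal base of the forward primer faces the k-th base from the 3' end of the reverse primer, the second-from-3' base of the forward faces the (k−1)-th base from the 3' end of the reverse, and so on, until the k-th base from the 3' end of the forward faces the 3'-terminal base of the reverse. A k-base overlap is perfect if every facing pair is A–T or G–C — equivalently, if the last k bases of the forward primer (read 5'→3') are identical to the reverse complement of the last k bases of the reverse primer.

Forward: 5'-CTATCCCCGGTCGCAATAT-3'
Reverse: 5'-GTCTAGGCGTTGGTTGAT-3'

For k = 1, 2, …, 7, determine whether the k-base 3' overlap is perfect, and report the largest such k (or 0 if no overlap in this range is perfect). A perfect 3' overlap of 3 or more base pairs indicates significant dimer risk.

Last 7 bases (5'→3') — forward …GCAATAT, reverse …GGTTGAT.
Reverse complement of the reverse primer's last 7 bases: ATCAACC; its first k bases are the reverse complement of the reverse primer's last k bases, so a perfect k-base overlap needs the forward primer's last k bases to equal them.
Comparing (forward last k vs required): k=1: T vs A ✗; k=2: AT vs AT ✓; k=3: TAT vs ATC ✗; k=4: ATAT vs ATCA ✗; k=5: AATAT vs ATCAA ✗; k=6: CAATAT vs ATCAAC ✗; k=7: GCAATAT vs ATCAACC ✗.
Only k = 2 is perfect, so the longest perfect 3' overlap is 2.

Longest perfect overlap: 2 complementary base pairs; below the dimer-risk threshold (threshold 3).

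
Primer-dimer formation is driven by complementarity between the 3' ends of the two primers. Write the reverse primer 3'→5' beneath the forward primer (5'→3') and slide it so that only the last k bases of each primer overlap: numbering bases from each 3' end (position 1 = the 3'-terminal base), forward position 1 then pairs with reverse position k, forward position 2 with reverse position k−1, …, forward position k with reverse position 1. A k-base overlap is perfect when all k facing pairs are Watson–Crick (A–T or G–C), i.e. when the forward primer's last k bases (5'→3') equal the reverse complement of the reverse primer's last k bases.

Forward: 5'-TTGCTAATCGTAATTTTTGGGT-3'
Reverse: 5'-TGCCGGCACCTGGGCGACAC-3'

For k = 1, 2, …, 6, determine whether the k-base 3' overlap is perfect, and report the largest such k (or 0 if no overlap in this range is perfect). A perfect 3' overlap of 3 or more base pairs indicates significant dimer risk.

Longest perfect overlap: 2 complementary base pairs; below the dimer-risk threshold (threshold 3).

Last 6 bases (5'→3') — forward …TTGGGT, reverse …CGACAC.
Reverse complement of the reverse primer's last 6 bases: GTGTCG; its first k bases are the reverse complement of the reverse primer's last k bases, so a perfect k-base overlap needs the forward primer's last k bases to equal them.
Comparing (forward last k vs required): k=1: T vs G ✗; k=2: GT vs GT ✓; k=3: GGT vs GTG ✗; k=4: GGGT vs GTGT ✗; k=5: TGGGT vs GTGTC ✗; k=6: TTGGGT vs GTGTCG ✗.
Only k = 2 is perfect, so the longest perfect 3' overlap is 2.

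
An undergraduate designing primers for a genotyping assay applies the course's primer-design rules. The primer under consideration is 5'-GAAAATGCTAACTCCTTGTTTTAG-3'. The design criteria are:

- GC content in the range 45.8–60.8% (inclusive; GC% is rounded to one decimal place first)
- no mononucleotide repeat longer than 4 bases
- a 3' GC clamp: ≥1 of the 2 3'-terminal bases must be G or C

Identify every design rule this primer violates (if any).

Fails: GC content.

Base counts: A=7, T=9, G=4, C=4 (length 24).
GC content: GC 8/24 = 33.3%, outside 45.8–60.8% ✗
homopolymer run: longest run = 4 ✓
GC clamp: 3' end AG has 1 G/C ✓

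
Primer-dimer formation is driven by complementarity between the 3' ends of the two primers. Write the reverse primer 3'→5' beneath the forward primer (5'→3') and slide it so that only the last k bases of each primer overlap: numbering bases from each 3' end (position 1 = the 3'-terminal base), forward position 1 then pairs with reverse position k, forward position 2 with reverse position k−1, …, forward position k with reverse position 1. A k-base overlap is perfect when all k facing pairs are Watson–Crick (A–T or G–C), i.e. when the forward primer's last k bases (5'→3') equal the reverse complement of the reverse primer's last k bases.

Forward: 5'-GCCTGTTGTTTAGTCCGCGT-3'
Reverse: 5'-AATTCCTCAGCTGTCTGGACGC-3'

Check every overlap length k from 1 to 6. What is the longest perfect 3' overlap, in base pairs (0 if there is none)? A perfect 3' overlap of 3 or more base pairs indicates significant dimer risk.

Last 6 bases (5'→3') — forward …CCGCGT, reverse …GGACGC.
Reverse complement of the reverse primer's last 6 bases: GCGTCC; its first k bases are the reverse complement of the reverse primer's last k bases, so a perfect k-base overlap needs the forward primer's last k bases to equal them.
Comparing (forward last k vs required): k=1: T vs G ✗; k=2: GT vs GC ✗; k=3: CGT vs GCG ✗; k=4: GCGT vs GCGT ✓; k=5: CGCGT vs GCGTC ✗; k=6: CCGCGT vs GCGTCC ✗.
Only k = 4 is perfect, so the longest perfect 3' overlap is 4.

Longest perfect overlap: 4 complementary base pairs; significant dimer risk (threshold 3).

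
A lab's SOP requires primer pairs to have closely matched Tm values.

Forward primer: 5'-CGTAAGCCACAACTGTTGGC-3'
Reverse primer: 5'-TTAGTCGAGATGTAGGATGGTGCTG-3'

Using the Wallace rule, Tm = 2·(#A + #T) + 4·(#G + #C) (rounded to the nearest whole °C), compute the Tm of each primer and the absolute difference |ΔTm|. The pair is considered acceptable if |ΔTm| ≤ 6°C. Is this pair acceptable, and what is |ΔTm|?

|ΔTm| = 12°C; the pair is not acceptable.

Forward: A=5 T=4 G=5 C=6 → Tm = 2·9 + 4·11 = 62°C.
Reverse: A=5 T=8 G=10 C=2 → Tm = 2·13 + 4·12 = 74°C.
|ΔTm| = |62 − 74| = 12°C, > 6°C.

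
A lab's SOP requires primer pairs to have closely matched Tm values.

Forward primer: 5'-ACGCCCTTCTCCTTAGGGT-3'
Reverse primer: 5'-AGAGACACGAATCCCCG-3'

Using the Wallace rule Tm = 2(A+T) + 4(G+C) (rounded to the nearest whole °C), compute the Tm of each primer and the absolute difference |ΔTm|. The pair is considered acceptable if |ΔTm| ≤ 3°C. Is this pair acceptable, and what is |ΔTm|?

Forward: A=2 T=6 G=4 C=7 → Tm = 2·8 + 4·11 = 60°C.
Reverse: A=6 T=1 G=4 C=6 → Tm = 2·7 + 4·10 = 54°C.
|ΔTm| = |60 − 54| = 6°C, > 3°C.

|ΔTm| = 6°C; the pair is not acceptable.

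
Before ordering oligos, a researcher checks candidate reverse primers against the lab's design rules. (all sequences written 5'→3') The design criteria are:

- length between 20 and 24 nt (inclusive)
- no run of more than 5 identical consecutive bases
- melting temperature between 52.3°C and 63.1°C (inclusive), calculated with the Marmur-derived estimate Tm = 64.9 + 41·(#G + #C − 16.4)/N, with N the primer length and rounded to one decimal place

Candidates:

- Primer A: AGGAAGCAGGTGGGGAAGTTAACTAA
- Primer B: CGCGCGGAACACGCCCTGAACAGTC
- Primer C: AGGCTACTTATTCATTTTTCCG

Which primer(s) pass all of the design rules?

None of the candidates satisfy all criteria.

Primer A (26 nt, A=10 T=4 G=10 C=2): length 26, outside 20–24 ✗; longest run = 4 ✓; Tm = 64.9 + 41·(12 − 16.4)/26 = 58.0°C ✓ — fails.
Primer B (25 nt, A=6 T=2 G=7 C=10): length 25, outside 20–24 ✗; longest run = 3 ✓; Tm = 64.9 + 41·(17 − 16.4)/25 = 65.9°C, outside 52.3–63.1°C ✗ — fails.
Primer C (22 nt, A=4 T=10 G=3 C=5): length 22 ✓; longest run = 5 ✓; Tm = 64.9 + 41·(8 − 16.4)/22 = 49.2°C, outside 52.3–63.1°C ✗ — fails.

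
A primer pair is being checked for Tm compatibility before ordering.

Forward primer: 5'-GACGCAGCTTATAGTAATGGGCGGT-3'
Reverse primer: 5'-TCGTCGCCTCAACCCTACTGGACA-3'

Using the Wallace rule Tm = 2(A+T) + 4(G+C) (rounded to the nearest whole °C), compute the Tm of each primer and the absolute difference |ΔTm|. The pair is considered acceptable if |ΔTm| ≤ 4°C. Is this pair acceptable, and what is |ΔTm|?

Forward: A=6 T=6 G=9 C=4 → Tm = 2·12 + 4·13 = 76°C.
Reverse: A=5 T=5 G=4 C=10 → Tm = 2·10 + 4·14 = 76°C.
|ΔTm| = |76 − 76| = 0°C, ≤ 4°C.

|ΔTm| = 0°C; the pair is acceptable.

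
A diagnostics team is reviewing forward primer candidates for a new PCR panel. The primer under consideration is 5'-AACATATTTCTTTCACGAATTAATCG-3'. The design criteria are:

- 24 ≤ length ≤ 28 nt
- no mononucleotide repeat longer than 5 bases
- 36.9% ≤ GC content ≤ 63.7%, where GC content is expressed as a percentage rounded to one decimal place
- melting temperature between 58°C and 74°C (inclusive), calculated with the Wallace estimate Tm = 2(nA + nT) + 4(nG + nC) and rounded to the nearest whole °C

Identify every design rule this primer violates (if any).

Fails: GC content.

Base counts: A=9, T=10, G=2, C=5 (length 26).
length: length 26 ✓
homopolymer run: longest run = 3 ✓
GC content: GC 7/26 = 26.9%, outside 36.9–63.7% ✗
Tm: Tm = 2·19 + 4·7 = 66°C ✓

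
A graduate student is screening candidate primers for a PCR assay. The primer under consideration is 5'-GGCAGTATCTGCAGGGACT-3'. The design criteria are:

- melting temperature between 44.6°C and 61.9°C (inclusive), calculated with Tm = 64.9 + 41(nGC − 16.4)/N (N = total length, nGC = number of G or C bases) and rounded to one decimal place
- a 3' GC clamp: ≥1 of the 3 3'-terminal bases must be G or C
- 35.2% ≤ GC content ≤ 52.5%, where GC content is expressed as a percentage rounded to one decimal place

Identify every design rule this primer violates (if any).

Base counts: A=4, T=4, G=7, C=4 (length 19).
Tm: Tm = 64.9 + 41·(11 − 16.4)/19 = 53.2°C ✓
GC clamp: 3' end ACT has 1 G/C ✓
GC content: GC 11/19 = 57.9%, outside 35.2–52.5% ✗

Fails: GC content.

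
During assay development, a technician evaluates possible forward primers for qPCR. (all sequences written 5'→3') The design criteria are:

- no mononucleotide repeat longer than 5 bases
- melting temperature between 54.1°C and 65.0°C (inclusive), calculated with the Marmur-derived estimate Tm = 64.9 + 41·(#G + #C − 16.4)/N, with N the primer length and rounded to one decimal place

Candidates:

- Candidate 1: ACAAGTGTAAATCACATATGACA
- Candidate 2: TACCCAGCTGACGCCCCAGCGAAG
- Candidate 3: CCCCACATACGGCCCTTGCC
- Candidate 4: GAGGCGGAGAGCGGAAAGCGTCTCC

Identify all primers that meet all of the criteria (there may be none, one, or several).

Candidate 1 (23 nt, A=11 T=5 G=3 C=4): longest run = 3 ✓; Tm = 64.9 + 41·(7 − 16.4)/23 = 48.1°C, outside 54.1–65.0°C ✗ — fails.
Candidate 2 (24 nt, A=6 T=2 G=6 C=10): longest run = 4 ✓; Tm = 64.9 + 41·(16 − 16.4)/24 = 64.2°C ✓ — passes.
Candidate 3 (20 nt, A=3 T=3 G=3 C=11): longest run = 4 ✓; Tm = 64.9 + 41·(14 − 16.4)/20 = 60.0°C ✓ — passes.
Candidate 4 (25 nt, A=6 T=2 G=11 C=6): longest run = 3 ✓; Tm = 64.9 + 41·(17 − 16.4)/25 = 65.9°C, outside 54.1–65.0°C ✗ — fails.

Candidate 2 and Candidate 3.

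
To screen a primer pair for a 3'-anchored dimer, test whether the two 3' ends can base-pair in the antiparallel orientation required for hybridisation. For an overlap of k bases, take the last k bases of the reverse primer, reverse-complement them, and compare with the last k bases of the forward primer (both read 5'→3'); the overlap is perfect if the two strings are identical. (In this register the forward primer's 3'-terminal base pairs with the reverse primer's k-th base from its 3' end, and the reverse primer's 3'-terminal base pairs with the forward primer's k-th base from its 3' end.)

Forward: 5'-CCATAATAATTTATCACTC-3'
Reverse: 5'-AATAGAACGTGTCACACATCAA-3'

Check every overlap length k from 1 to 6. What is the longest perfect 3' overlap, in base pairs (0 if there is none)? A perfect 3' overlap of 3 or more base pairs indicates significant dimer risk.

Last 6 bases (5'→3') — forward …TCACTC, reverse …CATCAA.
Reverse complement of the reverse primer's last 6 bases: TTGATG; its first k bases are the reverse complement of the reverse primer's last k bases, so a perfect k-base overlap needs the forward primer's last k bases to equal them.
Comparing (forward last k vs required): k=1: C vs T ✗; k=2: TC vs TT ✗; k=3: CTC vs TTG ✗; k=4: ACTC vs TTGA ✗; k=5: CACTC vs TTGAT ✗; k=6: TCACTC vs TTGATG ✗.
No overlap length from 1 to 6 is perfect, so the longest perfect 3' overlap is 0.

Longest perfect overlap: 0 complementary base pairs; below the dimer-risk threshold (threshold 3).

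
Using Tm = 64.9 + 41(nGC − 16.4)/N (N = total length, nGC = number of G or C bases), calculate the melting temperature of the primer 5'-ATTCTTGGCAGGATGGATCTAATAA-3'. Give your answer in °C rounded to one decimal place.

Base counts: A=8, T=8, G=6, C=3; G+C = 9, N = 25.
Tm = 64.9 + 41·(9 − 16.4)/25 = 64.9 + -303.40/25 = 52.8°C.

52.8°C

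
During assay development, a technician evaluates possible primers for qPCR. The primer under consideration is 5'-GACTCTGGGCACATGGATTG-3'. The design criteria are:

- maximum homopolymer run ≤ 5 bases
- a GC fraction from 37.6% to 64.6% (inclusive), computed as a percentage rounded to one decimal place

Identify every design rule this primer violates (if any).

Meets all criteria.

Base counts: A=4, T=5, G=7, C=4 (length 20).
homopolymer run: longest run = 3 ✓
GC content: GC 11/20 = 55.0% ✓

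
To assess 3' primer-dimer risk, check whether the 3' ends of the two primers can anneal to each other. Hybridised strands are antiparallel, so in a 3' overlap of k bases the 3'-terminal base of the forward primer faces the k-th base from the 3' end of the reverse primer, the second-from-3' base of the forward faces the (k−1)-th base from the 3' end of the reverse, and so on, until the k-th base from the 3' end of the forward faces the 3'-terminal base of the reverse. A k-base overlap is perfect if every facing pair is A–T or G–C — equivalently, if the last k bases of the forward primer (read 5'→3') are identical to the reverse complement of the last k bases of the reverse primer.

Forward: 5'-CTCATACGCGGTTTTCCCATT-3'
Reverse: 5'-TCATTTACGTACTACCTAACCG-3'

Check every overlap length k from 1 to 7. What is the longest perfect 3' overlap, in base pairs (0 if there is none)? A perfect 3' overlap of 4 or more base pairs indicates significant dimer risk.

Last 7 bases (5'→3') — forward …TCCCATT, reverse …CTAACCG.
Reverse complement of the reverse primer's last 7 bases: CGGTTAG; its first k bases are the reverse complement of the reverse primer's last k bases, so a perfect k-base overlap needs the forward primer's last k bases to equal them.
Comparing (forward last k vs required): k=1: T vs C ✗; k=2: TT vs CG ✗; k=3: ATT vs CGG ✗; k=4: CATT vs CGGT ✗; k=5: CCATT vs CGGTT ✗; k=6: CCCATT vs CGGTTA ✗; k=7: TCCCATT vs CGGTTAG ✗.
No overlap length from 1 to 7 is perfect, so the longest perfect 3' overlap is 0.

Longest perfect overlap: 0 complementary base pairs; below the dimer-risk threshold (threshold 4).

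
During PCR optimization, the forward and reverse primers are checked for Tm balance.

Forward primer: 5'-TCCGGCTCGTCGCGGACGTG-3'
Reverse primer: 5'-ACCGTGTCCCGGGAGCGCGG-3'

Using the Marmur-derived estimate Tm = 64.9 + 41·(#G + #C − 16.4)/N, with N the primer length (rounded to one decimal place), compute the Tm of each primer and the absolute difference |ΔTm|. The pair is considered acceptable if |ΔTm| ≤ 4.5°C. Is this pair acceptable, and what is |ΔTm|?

Forward: G+C = 15, N = 20 → Tm = 64.9 + 41·(15 − 16.4)/20 = 62.0°C.
Reverse: G+C = 16, N = 20 → Tm = 64.9 + 41·(16 − 16.4)/20 = 64.1°C.
|ΔTm| = |62.0 − 64.1| = 2.1°C, ≤ 4.5°C.

|ΔTm| = 2.1°C; the pair is acceptable.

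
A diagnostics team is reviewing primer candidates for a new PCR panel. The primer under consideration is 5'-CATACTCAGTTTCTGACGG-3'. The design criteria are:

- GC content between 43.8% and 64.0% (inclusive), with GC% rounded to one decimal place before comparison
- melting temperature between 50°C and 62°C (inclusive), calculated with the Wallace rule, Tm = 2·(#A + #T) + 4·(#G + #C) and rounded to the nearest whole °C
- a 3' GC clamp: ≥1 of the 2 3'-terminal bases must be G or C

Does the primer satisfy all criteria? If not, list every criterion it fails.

Base counts: A=4, T=6, G=4, C=5 (length 19).
GC content: GC 9/19 = 47.4% ✓
Tm: Tm = 2·10 + 4·9 = 56°C ✓
GC clamp: 3' end GG has 2 G/C ✓

Meets all criteria.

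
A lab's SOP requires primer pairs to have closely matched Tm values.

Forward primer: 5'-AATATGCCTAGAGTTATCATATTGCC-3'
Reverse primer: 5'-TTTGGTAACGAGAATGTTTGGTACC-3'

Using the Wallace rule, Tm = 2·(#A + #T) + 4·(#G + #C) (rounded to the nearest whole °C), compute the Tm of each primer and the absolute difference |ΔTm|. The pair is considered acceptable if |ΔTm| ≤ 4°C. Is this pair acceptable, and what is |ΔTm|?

Forward: A=8 T=9 G=4 C=5 → Tm = 2·17 + 4·9 = 70°C.
Reverse: A=6 T=9 G=7 C=3 → Tm = 2·15 + 4·10 = 70°C.
|ΔTm| = |70 − 70| = 0°C, ≤ 4°C.

|ΔTm| = 0°C; the pair is acceptable.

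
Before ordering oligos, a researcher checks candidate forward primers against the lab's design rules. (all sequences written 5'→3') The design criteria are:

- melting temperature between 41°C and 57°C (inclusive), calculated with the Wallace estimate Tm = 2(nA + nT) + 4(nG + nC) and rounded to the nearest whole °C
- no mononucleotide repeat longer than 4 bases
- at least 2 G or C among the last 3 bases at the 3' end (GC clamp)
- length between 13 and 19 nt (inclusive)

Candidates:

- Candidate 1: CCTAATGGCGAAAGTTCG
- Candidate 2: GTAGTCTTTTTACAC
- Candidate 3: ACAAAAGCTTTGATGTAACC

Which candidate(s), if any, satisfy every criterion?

Candidate 1 only.

Candidate 1 (18 nt, A=5 T=4 G=5 C=4): Tm = 2·9 + 4·9 = 54°C ✓; longest run = 3 ✓; 3' end TCG has 2 G/C ✓; length 18 ✓ — passes.
Candidate 2 (15 nt, A=3 T=7 G=2 C=3): Tm = 2·10 + 4·5 = 40°C, outside 41–57°C ✗; longest run = 5, exceeds 4 ✗; 3' end CAC has 2 G/C ✓; length 15 ✓ — fails.
Candidate 3 (20 nt, A=8 T=5 G=3 C=4): Tm = 2·13 + 4·7 = 54°C ✓; longest run = 4 ✓; 3' end ACC has 2 G/C ✓; length 20, outside 13–19 ✗ — fails.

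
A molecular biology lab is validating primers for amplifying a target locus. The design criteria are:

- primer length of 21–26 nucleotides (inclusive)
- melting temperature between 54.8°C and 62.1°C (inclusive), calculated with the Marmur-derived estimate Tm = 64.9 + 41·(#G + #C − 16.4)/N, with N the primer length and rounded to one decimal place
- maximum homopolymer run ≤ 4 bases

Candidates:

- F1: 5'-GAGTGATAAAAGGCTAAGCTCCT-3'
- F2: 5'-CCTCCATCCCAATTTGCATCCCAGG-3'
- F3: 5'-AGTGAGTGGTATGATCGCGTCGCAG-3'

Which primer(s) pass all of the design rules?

F1 (23 nt, A=8 T=5 G=6 C=4): length 23 ✓; Tm = 64.9 + 41·(10 − 16.4)/23 = 53.5°C, outside 54.8–62.1°C ✗; longest run = 4 ✓ — fails.
F2 (25 nt, A=5 T=6 G=3 C=11): length 25 ✓; Tm = 64.9 + 41·(14 − 16.4)/25 = 61.0°C ✓; longest run = 3 ✓ — passes.
F3 (25 nt, A=5 T=6 G=10 C=4): length 25 ✓; Tm = 64.9 + 41·(14 − 16.4)/25 = 61.0°C ✓; longest run = 2 ✓ — passes.

F2 and F3.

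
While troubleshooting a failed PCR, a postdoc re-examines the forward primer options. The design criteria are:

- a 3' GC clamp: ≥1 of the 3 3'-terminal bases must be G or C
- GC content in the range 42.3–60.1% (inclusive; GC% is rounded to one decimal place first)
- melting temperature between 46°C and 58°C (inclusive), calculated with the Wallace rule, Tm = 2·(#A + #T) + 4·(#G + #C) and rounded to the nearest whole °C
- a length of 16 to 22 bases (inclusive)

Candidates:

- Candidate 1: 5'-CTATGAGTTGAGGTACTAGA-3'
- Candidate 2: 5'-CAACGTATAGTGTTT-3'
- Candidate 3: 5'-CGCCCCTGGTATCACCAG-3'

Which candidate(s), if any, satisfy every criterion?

Candidate 1 (20 nt, A=6 T=6 G=6 C=2): 3' end AGA has 1 G/C ✓; GC 8/20 = 40.0%, outside 42.3–60.1% ✗; Tm = 2·12 + 4·8 = 56°C ✓; length 20 ✓ — fails.
Candidate 2 (15 nt, A=4 T=6 G=3 C=2): 3' end TTT has 0 G/C, need ≥1 ✗; GC 5/15 = 33.3%, outside 42.3–60.1% ✗; Tm = 2·10 + 4·5 = 40°C, outside 46–58°C ✗; length 15, outside 16–22 ✗ — fails.
Candidate 3 (18 nt, A=3 T=3 G=4 C=8): 3' end CAG has 2 G/C ✓; GC 12/18 = 66.7%, outside 42.3–60.1% ✗; Tm = 2·6 + 4·12 = 60°C, outside 46–58°C ✗; length 18 ✓ — fails.

None of the candidates satisfy all criteria.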